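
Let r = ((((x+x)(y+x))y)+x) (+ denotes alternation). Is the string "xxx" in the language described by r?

no

Neither (((x+x)(y+x))y) nor x matches xxx.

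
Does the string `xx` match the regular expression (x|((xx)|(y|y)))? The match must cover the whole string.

The right alternative ((xx)|(y|y)) matches xx.

yes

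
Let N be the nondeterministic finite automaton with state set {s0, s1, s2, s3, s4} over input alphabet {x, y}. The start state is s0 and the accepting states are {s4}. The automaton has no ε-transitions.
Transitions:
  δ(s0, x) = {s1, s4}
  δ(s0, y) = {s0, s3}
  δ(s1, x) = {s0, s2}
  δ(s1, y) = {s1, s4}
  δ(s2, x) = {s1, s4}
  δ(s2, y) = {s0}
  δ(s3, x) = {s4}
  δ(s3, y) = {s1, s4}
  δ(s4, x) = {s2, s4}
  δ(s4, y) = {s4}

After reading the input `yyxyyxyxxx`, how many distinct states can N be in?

Start: {s0}
read y: {s0, s3}
read y: {s0, s1, s3, s4}
read x: {s0, s1, s2, s4}
read y: {s0, s1, s3, s4}
read y: {s0, s1, s3, s4}
read x: {s0, s1, s2, s4}
read y: {s0, s1, s3, s4}
read x: {s0, s1, s2, s4}
read x: {s0, s1, s2, s4}
read x: {s0, s1, s2, s4}
Final reachable set {s0, s1, s2, s4} has 4 states.

4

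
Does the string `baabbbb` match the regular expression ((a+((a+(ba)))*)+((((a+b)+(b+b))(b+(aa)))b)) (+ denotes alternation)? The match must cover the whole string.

no

Neither (a+((a+(ba)))*) nor ((((a+b)+(b+b))(b+(aa)))b) matches baabbbb.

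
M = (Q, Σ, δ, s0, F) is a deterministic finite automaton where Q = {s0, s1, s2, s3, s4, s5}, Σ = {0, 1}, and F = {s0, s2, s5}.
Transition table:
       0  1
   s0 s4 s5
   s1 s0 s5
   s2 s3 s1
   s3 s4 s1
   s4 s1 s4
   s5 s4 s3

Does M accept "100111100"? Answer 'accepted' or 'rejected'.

rejected

s0 --1--> s5
s5 --0--> s4
s4 --0--> s1
s1 --1--> s5
s5 --1--> s3
s3 --1--> s1
s1 --1--> s5
s5 --0--> s4
s4 --0--> s1
End in state s1, which is not an accepting state.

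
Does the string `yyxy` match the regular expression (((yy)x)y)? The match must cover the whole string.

Split as yyx·y: ((yy)x) matches yyx and y matches y.

yes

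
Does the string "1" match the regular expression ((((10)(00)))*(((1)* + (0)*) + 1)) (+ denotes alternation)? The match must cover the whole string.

Split as ε·1: (((10)(00)))* matches ε and (((1)*+(0)*)+1) matches 1.

yes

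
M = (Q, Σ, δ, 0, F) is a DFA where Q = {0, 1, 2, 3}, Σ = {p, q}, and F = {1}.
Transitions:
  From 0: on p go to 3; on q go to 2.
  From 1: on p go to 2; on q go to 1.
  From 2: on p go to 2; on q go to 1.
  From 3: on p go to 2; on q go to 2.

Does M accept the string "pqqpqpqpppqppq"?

accepted

0 --p--> 3
3 --q--> 2
2 --q--> 1
1 --p--> 2
2 --q--> 1
1 --p--> 2
2 --q--> 1
1 --p--> 2
2 --p--> 2
2 --p--> 2
2 --q--> 1
1 --p--> 2
2 --p--> 2
2 --q--> 1
End in state 1, which is an accepting state.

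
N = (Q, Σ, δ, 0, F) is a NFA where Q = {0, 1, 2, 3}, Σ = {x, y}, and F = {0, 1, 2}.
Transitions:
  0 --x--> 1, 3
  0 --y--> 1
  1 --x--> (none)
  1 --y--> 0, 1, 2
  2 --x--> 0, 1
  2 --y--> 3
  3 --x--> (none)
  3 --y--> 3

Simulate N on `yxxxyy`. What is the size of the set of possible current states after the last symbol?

0

Start: {0}
read y: {1}
read x: {}
The reachable set is empty and stays empty for the remaining 4 symbols.
Final reachable set {} has 0 states.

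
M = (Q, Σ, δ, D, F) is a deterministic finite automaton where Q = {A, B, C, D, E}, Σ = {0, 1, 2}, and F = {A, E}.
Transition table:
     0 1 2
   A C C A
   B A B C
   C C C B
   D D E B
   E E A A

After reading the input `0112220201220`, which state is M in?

D --0--> D
D --1--> E
E --1--> A
A --2--> A
A --2--> A
A --2--> A
A --0--> C
C --2--> B
B --0--> A
A --1--> C
C --2--> B
B --2--> C
C --0--> C

C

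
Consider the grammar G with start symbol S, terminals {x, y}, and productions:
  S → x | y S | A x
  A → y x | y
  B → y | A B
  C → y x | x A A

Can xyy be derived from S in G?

no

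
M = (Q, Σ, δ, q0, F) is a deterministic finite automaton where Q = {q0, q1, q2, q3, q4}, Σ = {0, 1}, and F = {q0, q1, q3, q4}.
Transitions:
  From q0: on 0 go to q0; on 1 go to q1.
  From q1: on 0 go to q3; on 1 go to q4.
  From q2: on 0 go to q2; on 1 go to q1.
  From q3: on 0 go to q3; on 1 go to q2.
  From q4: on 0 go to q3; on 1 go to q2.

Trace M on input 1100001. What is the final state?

q2

q0 --1--> q1
q1 --1--> q4
q4 --0--> q3
q3 --0--> q3
q3 --0--> q3
q3 --0--> q3
q3 --1--> q2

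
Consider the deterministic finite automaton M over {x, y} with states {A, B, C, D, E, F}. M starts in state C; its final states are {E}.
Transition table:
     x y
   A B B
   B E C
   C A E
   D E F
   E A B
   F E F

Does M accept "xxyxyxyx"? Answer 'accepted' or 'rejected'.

C --x--> A
A --x--> B
B --y--> C
C --x--> A
A --y--> B
B --x--> E
E --y--> B
B --x--> E
End in state E, which is an accepting state.

accepted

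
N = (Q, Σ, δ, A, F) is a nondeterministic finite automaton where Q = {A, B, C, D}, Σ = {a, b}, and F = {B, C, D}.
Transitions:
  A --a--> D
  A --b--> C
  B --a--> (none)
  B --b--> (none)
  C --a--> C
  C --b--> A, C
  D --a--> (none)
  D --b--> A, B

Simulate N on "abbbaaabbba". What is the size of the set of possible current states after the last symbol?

Start: {A}
read a: {D}
read b: {A, B}
read b: {C}
read b: {A, C}
read a: {C, D}
read a: {C}
read a: {C}
read b: {A, C}
read b: {A, C}
read b: {A, C}
read a: {C, D}
Final reachable set {C, D} has 2 states.

2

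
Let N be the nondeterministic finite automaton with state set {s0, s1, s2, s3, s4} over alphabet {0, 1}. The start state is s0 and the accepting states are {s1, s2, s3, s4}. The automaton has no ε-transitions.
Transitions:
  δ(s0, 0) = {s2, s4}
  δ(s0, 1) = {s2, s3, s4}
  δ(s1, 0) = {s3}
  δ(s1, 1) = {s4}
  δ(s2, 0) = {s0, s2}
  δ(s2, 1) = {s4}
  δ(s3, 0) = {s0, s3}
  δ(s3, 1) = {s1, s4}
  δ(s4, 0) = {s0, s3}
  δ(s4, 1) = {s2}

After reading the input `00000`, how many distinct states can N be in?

Start: {s0}
read 0: {s2, s4}
read 0: {s0, s2, s3}
read 0: {s0, s2, s3, s4}
read 0: {s0, s2, s3, s4}
read 0: {s0, s2, s3, s4}
Final reachable set {s0, s2, s3, s4} has 4 states.

4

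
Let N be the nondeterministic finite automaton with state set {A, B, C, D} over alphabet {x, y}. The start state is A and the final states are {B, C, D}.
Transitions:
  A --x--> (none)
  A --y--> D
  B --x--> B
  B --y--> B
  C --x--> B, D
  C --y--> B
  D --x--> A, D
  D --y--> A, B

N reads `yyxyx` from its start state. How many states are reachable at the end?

1

Start: {A}
read y: {D}
read y: {A, B}
read x: {B}
read y: {B}
read x: {B}
Final reachable set {B} has 1 state.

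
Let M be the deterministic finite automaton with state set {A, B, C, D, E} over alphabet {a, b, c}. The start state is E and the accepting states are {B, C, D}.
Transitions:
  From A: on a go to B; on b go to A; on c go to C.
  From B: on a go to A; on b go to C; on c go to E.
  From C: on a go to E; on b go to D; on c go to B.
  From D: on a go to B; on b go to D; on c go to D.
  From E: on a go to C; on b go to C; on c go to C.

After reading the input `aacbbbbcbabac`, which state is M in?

E --a--> C
C --a--> E
E --c--> C
C --b--> D
D --b--> D
D --b--> D
D --b--> D
D --c--> D
D --b--> D
D --a--> B
B --b--> C
C --a--> E
E --c--> C

C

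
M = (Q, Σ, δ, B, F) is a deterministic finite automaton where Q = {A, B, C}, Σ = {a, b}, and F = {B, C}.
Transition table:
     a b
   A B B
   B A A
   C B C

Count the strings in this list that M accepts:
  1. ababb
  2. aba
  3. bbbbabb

0

ababb: rejected
aba: rejected
bbbbabb: rejected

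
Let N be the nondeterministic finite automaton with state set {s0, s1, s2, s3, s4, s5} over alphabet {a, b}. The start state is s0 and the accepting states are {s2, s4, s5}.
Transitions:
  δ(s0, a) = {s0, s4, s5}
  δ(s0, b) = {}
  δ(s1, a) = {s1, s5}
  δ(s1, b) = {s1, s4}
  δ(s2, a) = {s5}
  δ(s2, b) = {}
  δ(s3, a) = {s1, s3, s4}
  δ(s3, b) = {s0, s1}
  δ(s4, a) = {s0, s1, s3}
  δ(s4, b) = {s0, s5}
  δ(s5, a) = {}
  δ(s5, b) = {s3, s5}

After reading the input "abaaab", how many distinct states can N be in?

Start: {s0}
read a: {s0, s4, s5}
read b: {s0, s3, s5}
read a: {s0, s1, s3, s4, s5}
read a: {s0, s1, s3, s4, s5}
read a: {s0, s1, s3, s4, s5}
read b: {s0, s1, s3, s4, s5}
Final reachable set {s0, s1, s3, s4, s5} has 5 states.

5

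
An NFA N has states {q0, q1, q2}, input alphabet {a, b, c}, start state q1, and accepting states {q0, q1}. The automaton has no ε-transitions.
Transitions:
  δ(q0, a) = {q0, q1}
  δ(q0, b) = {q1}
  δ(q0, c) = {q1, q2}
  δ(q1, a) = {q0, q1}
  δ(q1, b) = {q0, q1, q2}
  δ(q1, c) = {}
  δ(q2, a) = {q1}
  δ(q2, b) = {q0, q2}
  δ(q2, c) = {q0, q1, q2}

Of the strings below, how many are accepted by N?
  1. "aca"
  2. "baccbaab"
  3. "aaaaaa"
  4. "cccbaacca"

"aca": accepted
"baccbaab": accepted
"aaaaaa": accepted
"cccbaacca": rejected

3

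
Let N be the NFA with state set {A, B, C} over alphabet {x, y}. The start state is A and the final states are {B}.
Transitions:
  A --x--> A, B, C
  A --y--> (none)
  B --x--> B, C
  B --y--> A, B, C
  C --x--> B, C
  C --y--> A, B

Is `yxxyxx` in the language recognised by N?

Start: {A}
read y: {}
The reachable set is empty and stays empty for the remaining 5 symbols.
Reachable ∩ accepting = {} — empty.

rejected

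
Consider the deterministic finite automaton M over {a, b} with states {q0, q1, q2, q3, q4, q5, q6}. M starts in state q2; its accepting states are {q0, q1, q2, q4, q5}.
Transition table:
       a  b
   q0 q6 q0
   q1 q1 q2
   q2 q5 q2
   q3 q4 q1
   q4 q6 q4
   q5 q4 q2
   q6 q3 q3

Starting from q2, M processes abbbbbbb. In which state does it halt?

q2

q2 --a--> q5
q5 --b--> q2
q2 --b--> q2
q2 --b--> q2
q2 --b--> q2
q2 --b--> q2
q2 --b--> q2
q2 --b--> q2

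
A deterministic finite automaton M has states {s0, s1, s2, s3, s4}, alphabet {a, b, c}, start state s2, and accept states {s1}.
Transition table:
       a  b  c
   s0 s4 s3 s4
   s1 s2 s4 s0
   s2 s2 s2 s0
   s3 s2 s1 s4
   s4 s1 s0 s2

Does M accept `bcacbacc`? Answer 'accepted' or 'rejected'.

s2 --b--> s2
s2 --c--> s0
s0 --a--> s4
s4 --c--> s2
s2 --b--> s2
s2 --a--> s2
s2 --c--> s0
s0 --c--> s4
End in state s4, which is not an accepting state.

rejected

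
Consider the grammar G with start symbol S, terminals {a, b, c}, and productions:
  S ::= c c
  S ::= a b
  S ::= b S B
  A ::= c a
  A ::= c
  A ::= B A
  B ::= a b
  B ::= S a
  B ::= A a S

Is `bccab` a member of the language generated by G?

S ⇒ bSB ⇒ bccB ⇒ bccab

yes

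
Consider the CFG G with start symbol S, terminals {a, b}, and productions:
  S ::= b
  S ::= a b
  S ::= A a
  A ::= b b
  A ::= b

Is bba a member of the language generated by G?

S ⇒ Aa ⇒ bba

yes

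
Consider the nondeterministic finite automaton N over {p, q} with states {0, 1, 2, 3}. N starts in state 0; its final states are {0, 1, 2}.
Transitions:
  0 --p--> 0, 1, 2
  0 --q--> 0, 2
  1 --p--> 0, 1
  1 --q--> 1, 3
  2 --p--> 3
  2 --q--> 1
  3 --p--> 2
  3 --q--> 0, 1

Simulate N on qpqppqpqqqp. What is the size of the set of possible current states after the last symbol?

4

Start: {0}
read q: {0, 2}
read p: {0, 1, 2, 3}
read q: {0, 1, 2, 3}
read p: {0, 1, 2, 3}
read p: {0, 1, 2, 3}
read q: {0, 1, 2, 3}
read p: {0, 1, 2, 3}
read q: {0, 1, 2, 3}
read q: {0, 1, 2, 3}
read q: {0, 1, 2, 3}
read p: {0, 1, 2, 3}
Final reachable set {0, 1, 2, 3} has 4 states.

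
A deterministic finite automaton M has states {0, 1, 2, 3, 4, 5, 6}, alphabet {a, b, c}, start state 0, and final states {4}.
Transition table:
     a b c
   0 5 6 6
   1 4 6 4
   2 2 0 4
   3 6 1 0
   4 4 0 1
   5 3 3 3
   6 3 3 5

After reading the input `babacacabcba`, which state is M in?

0 --b--> 6
6 --a--> 3
3 --b--> 1
1 --a--> 4
4 --c--> 1
1 --a--> 4
4 --c--> 1
1 --a--> 4
4 --b--> 0
0 --c--> 6
6 --b--> 3
3 --a--> 6

6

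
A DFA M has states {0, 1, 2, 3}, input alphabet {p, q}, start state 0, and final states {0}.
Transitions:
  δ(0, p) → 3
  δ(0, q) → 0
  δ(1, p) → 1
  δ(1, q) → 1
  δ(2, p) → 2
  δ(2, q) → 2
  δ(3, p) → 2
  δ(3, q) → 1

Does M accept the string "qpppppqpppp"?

rejected

0 --q--> 0
0 --p--> 3
3 --p--> 2
2 --p--> 2
2 --p--> 2
2 --p--> 2
2 --q--> 2
2 --p--> 2
2 --p--> 2
2 --p--> 2
2 --p--> 2
End in state 2, which is not an accepting state.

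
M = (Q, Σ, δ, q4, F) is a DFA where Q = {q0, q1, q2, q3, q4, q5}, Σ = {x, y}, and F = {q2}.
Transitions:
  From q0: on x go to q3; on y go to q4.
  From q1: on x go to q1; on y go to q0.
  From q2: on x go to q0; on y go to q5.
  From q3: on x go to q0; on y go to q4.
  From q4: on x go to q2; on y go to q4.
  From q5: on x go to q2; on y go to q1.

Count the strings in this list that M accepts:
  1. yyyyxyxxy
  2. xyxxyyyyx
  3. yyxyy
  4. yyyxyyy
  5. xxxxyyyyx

yyyyxyxxy: rejected
xyxxyyyyx: accepted
yyxyy: rejected
yyyxyyy: rejected
xxxxyyyyx: accepted

2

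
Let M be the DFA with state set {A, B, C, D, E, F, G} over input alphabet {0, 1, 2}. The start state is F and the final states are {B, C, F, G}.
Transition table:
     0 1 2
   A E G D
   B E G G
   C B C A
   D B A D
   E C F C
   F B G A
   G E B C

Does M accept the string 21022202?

accepted

F --2--> A
A --1--> G
G --0--> E
E --2--> C
C --2--> A
A --2--> D
D --0--> B
B --2--> G
End in state G, which is an accepting state.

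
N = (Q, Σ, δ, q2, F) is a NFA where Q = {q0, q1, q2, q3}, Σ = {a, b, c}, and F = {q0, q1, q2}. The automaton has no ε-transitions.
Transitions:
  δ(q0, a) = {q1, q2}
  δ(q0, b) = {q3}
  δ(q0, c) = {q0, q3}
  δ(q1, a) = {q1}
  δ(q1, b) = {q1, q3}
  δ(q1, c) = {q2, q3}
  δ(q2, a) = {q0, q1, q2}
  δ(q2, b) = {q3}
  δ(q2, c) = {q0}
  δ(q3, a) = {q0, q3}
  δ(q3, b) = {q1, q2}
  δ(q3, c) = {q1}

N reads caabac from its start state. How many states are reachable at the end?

4

Start: {q2}
read c: {q0}
read a: {q1, q2}
read a: {q0, q1, q2}
read b: {q1, q3}
read a: {q0, q1, q3}
read c: {q0, q1, q2, q3}
Final reachable set {q0, q1, q2, q3} has 4 states.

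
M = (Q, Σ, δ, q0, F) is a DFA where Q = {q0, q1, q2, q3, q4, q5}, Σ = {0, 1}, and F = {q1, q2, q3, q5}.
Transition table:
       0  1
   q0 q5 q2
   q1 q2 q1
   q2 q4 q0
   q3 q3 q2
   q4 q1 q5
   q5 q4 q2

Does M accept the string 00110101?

q0 --0--> q5
q5 --0--> q4
q4 --1--> q5
q5 --1--> q2
q2 --0--> q4
q4 --1--> q5
q5 --0--> q4
q4 --1--> q5
End in state q5, which is an accepting state.

accepted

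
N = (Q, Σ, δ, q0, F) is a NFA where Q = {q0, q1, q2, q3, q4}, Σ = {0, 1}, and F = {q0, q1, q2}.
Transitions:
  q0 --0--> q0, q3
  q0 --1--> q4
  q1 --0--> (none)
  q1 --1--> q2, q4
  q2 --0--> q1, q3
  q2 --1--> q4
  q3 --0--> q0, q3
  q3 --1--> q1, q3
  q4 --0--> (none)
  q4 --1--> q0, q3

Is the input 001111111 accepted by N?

Start: {q0}
read 0: {q0, q3}
read 0: {q0, q3}
read 1: {q1, q3, q4}
read 1: {q0, q1, q2, q3, q4}
read 1: {q0, q1, q2, q3, q4}
read 1: {q0, q1, q2, q3, q4}
read 1: {q0, q1, q2, q3, q4}
read 1: {q0, q1, q2, q3, q4}
read 1: {q0, q1, q2, q3, q4}
Reachable ∩ accepting = {q0, q1, q2} — nonempty.

accepted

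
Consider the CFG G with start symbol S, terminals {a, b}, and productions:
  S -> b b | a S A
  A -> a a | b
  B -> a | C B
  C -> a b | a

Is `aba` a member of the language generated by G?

no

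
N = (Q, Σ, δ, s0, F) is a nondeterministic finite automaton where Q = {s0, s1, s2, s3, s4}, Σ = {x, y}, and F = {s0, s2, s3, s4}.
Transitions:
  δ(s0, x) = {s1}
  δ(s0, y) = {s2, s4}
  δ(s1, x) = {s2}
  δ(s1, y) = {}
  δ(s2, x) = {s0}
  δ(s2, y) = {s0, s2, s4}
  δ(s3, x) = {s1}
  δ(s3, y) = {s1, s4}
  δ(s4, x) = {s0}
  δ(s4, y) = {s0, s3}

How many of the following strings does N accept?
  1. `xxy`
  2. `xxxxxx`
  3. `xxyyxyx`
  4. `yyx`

4

`xxy`: accepted
`xxxxxx`: accepted
`xxyyxyx`: accepted
`yyx`: accepted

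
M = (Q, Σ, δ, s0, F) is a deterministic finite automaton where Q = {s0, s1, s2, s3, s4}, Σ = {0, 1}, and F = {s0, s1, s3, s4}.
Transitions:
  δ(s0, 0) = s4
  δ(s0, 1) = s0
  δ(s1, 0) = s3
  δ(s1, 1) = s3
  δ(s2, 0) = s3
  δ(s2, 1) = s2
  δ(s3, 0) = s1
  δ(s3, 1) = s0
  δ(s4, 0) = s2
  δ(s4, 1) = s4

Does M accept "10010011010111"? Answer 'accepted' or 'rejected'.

rejected

s0 --1--> s0
s0 --0--> s4
s4 --0--> s2
s2 --1--> s2
s2 --0--> s3
s3 --0--> s1
s1 --1--> s3
s3 --1--> s0
s0 --0--> s4
s4 --1--> s4
s4 --0--> s2
s2 --1--> s2
s2 --1--> s2
s2 --1--> s2
End in state s2, which is not an accepting state.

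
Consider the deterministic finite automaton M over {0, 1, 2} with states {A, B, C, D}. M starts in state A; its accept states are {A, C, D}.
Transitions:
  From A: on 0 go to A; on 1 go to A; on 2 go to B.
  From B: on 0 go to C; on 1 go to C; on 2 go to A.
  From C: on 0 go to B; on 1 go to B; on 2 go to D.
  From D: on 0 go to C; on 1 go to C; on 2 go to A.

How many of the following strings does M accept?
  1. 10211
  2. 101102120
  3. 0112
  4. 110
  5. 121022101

10211: rejected
101102120: accepted
0112: rejected
110: accepted
121022101: accepted

3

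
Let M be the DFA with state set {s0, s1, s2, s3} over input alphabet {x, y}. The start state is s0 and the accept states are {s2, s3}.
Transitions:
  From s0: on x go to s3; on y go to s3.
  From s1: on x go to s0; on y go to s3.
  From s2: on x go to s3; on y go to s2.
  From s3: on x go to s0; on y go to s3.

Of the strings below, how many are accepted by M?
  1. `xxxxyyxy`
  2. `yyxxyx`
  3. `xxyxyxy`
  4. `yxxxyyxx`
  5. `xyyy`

`xxxxyyxy`: accepted
`yyxxyx`: rejected
`xxyxyxy`: accepted
`yxxxyyxx`: accepted
`xyyy`: accepted

4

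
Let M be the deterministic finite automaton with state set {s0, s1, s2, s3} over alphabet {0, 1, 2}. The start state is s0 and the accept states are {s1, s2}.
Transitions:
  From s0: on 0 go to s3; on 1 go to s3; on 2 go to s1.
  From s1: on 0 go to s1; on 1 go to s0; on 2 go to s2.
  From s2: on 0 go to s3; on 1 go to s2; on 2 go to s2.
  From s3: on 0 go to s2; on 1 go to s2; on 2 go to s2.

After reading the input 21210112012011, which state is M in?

s2

s0 --2--> s1
s1 --1--> s0
s0 --2--> s1
s1 --1--> s0
s0 --0--> s3
s3 --1--> s2
s2 --1--> s2
s2 --2--> s2
s2 --0--> s3
s3 --1--> s2
s2 --2--> s2
s2 --0--> s3
s3 --1--> s2
s2 --1--> s2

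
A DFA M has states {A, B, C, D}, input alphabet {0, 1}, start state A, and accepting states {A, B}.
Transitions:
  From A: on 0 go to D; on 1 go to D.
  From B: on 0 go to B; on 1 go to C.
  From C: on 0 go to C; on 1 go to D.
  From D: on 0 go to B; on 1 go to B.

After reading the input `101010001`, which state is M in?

C

A --1--> D
D --0--> B
B --1--> C
C --0--> C
C --1--> D
D --0--> B
B --0--> B
B --0--> B
B --1--> C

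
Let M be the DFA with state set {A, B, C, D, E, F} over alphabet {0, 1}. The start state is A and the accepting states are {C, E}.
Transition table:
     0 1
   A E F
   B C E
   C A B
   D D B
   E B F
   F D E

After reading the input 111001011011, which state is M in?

A --1--> F
F --1--> E
E --1--> F
F --0--> D
D --0--> D
D --1--> B
B --0--> C
C --1--> B
B --1--> E
E --0--> B
B --1--> E
E --1--> F

F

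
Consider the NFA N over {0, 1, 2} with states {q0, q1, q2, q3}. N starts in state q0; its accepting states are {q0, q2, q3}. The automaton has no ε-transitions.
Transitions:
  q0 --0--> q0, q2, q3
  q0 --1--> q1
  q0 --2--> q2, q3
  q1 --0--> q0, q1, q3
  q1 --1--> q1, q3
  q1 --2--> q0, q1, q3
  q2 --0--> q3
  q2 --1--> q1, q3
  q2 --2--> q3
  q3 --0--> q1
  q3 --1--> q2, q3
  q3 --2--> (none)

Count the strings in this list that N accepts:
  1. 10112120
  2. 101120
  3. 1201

10112120: accepted
101120: accepted
1201: accepted

3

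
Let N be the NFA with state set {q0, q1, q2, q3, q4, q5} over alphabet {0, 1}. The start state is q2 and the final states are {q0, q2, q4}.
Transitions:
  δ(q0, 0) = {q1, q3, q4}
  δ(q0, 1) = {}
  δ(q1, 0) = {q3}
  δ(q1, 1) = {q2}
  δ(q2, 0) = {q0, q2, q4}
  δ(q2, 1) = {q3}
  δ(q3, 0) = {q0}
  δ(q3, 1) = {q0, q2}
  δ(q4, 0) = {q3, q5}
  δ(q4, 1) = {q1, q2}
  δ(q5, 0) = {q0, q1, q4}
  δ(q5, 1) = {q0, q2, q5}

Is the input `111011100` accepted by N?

Start: {q2}
read 1: {q3}
read 1: {q0, q2}
read 1: {q3}
read 0: {q0}
read 1: {}
The reachable set is empty and stays empty for the remaining 4 symbols.
Reachable ∩ accepting = {} — empty.

rejected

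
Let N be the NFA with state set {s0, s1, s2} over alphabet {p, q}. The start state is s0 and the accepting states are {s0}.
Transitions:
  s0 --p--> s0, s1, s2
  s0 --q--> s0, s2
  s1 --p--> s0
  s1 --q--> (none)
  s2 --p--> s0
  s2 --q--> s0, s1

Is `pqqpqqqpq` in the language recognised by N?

accepted

Start: {s0}
read p: {s0, s1, s2}
read q: {s0, s1, s2}
read q: {s0, s1, s2}
read p: {s0, s1, s2}
read q: {s0, s1, s2}
read q: {s0, s1, s2}
read q: {s0, s1, s2}
read p: {s0, s1, s2}
read q: {s0, s1, s2}
Reachable ∩ accepting = {s0} — nonempty.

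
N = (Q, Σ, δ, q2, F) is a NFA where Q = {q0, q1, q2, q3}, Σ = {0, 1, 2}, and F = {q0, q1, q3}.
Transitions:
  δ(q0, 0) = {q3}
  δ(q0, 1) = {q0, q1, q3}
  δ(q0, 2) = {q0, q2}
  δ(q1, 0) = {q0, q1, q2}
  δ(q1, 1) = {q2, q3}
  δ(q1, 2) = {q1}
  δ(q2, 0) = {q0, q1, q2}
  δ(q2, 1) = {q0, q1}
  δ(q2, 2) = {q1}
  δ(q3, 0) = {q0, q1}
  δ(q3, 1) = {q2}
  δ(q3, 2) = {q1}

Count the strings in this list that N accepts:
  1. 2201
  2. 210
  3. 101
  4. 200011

2201: accepted
210: accepted
101: accepted
200011: accepted

4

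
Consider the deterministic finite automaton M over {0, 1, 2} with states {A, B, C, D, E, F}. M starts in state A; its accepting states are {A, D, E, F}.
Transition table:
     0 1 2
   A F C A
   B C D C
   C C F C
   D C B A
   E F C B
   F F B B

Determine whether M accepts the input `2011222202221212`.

A --2--> A
A --0--> F
F --1--> B
B --1--> D
D --2--> A
A --2--> A
A --2--> A
A --2--> A
A --0--> F
F --2--> B
B --2--> C
C --2--> C
C --1--> F
F --2--> B
B --1--> D
D --2--> A
End in state A, which is an accepting state.

accepted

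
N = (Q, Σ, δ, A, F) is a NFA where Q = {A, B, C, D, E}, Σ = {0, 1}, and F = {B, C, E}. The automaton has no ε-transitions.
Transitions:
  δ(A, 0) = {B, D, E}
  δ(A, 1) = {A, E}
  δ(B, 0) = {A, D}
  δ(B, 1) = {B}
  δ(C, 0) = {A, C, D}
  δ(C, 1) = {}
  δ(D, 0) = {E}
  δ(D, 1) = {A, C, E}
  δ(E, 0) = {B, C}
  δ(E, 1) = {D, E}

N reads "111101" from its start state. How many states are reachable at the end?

5

Start: {A}
read 1: {A, E}
read 1: {A, D, E}
read 1: {A, C, D, E}
read 1: {A, C, D, E}
read 0: {A, B, C, D, E}
read 1: {A, B, C, D, E}
Final reachable set {A, B, C, D, E} has 5 states.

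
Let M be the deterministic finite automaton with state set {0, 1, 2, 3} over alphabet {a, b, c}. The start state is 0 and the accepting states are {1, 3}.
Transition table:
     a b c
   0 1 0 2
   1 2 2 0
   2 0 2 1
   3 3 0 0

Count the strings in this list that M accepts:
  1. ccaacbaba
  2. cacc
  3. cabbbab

ccaacbaba: accepted
cacc: accepted
cabbbab: rejected

2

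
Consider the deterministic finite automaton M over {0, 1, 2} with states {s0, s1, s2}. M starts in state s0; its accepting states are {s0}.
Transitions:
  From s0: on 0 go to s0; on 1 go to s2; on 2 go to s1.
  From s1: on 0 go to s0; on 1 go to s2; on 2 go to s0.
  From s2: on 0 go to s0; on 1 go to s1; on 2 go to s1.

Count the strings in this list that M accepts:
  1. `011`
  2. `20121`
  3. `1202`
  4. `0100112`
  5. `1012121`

`011`: rejected
`20121`: rejected
`1202`: rejected
`0100112`: accepted
`1012121`: rejected

1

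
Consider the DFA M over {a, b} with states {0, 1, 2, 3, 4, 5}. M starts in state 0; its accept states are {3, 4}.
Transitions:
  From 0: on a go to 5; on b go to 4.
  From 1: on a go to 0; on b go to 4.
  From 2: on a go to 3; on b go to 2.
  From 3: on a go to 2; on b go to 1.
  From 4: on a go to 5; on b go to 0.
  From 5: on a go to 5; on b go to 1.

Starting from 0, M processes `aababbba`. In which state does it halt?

5

0 --a--> 5
5 --a--> 5
5 --b--> 1
1 --a--> 0
0 --b--> 4
4 --b--> 0
0 --b--> 4
4 --a--> 5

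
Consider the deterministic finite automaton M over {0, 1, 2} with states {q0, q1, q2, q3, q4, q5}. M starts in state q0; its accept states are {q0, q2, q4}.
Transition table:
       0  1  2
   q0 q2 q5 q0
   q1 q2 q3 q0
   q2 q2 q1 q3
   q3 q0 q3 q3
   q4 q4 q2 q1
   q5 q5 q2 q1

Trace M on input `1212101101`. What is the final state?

q1

q0 --1--> q5
q5 --2--> q1
q1 --1--> q3
q3 --2--> q3
q3 --1--> q3
q3 --0--> q0
q0 --1--> q5
q5 --1--> q2
q2 --0--> q2
q2 --1--> q1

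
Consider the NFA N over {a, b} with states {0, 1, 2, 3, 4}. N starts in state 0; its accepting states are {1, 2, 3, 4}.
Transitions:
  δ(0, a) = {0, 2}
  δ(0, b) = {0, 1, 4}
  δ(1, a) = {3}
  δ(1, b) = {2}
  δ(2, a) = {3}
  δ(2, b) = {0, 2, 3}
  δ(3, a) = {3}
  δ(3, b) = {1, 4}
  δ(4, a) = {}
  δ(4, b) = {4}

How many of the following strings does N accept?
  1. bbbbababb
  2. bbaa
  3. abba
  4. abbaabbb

bbbbababb: accepted
bbaa: accepted
abba: accepted
abbaabbb: accepted

4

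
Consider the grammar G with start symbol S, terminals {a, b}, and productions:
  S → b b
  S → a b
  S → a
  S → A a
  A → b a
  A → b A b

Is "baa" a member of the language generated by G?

S ⇒ Aa ⇒ baa

yes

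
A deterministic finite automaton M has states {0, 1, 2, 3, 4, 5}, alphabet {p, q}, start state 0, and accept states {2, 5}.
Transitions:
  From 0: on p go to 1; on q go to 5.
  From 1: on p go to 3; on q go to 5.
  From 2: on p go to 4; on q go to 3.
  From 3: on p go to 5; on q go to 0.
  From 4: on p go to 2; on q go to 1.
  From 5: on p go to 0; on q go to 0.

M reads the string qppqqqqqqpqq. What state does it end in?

0

0 --q--> 5
5 --p--> 0
0 --p--> 1
1 --q--> 5
5 --q--> 0
0 --q--> 5
5 --q--> 0
0 --q--> 5
5 --q--> 0
0 --p--> 1
1 --q--> 5
5 --q--> 0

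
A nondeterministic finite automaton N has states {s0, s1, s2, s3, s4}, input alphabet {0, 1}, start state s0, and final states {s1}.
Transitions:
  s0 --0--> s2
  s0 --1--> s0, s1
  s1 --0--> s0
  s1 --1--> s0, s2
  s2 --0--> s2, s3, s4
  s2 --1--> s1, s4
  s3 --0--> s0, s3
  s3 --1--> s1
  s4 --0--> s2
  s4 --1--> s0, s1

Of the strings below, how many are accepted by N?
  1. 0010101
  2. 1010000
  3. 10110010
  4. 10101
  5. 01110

2

0010101: accepted
1010000: rejected
10110010: rejected
10101: accepted
01110: rejected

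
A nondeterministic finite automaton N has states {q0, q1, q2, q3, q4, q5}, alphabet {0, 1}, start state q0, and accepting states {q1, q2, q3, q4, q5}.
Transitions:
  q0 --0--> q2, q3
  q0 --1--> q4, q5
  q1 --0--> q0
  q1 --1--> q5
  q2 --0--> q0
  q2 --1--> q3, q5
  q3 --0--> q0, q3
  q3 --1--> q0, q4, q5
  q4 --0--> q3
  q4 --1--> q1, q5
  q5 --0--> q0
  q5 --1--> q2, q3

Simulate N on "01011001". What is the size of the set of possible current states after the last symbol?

4

Start: {q0}
read 0: {q2, q3}
read 1: {q0, q3, q4, q5}
read 0: {q0, q2, q3}
read 1: {q0, q3, q4, q5}
read 1: {q0, q1, q2, q3, q4, q5}
read 0: {q0, q2, q3}
read 0: {q0, q2, q3}
read 1: {q0, q3, q4, q5}
Final reachable set {q0, q3, q4, q5} has 4 states.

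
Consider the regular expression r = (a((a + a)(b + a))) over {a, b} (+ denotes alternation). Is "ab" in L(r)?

no

No split of ab into u·v has a matching u and ((a+a)(b+a)) matching v.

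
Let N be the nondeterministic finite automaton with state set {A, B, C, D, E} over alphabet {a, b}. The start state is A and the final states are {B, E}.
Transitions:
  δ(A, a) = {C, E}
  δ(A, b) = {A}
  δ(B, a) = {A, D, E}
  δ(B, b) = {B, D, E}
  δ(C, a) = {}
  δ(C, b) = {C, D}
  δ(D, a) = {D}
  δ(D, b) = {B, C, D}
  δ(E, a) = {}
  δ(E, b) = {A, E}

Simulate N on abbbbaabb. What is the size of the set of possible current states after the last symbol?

5

Start: {A}
read a: {C, E}
read b: {A, C, D, E}
read b: {A, B, C, D, E}
read b: {A, B, C, D, E}
read b: {A, B, C, D, E}
read a: {A, C, D, E}
read a: {C, D, E}
read b: {A, B, C, D, E}
read b: {A, B, C, D, E}
Final reachable set {A, B, C, D, E} has 5 states.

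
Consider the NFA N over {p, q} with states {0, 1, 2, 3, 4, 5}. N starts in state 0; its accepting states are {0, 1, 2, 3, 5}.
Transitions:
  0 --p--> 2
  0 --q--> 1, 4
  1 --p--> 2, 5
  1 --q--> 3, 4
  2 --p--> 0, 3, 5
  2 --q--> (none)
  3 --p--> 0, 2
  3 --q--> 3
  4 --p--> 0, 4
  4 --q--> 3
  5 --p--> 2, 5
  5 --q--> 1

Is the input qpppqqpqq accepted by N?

Start: {0}
read q: {1, 4}
read p: {0, 2, 4, 5}
read p: {0, 2, 3, 4, 5}
read p: {0, 2, 3, 4, 5}
read q: {1, 3, 4}
read q: {3, 4}
read p: {0, 2, 4}
read q: {1, 3, 4}
read q: {3, 4}
Reachable ∩ accepting = {3} — nonempty.

accepted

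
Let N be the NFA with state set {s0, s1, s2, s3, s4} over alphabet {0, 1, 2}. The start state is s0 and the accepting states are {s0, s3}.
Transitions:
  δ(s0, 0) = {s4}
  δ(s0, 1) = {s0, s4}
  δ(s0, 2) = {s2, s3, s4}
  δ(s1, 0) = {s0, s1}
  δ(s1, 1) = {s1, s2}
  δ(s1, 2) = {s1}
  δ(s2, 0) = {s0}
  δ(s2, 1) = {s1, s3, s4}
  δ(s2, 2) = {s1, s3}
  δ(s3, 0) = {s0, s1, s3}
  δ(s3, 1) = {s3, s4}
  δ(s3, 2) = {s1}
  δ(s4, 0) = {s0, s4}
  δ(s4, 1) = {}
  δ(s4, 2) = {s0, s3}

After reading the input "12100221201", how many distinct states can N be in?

5

Start: {s0}
read 1: {s0, s4}
read 2: {s0, s2, s3, s4}
read 1: {s0, s1, s3, s4}
read 0: {s0, s1, s3, s4}
read 0: {s0, s1, s3, s4}
read 2: {s0, s1, s2, s3, s4}
read 2: {s0, s1, s2, s3, s4}
read 1: {s0, s1, s2, s3, s4}
read 2: {s0, s1, s2, s3, s4}
read 0: {s0, s1, s3, s4}
read 1: {s0, s1, s2, s3, s4}
Final reachable set {s0, s1, s2, s3, s4} has 5 states.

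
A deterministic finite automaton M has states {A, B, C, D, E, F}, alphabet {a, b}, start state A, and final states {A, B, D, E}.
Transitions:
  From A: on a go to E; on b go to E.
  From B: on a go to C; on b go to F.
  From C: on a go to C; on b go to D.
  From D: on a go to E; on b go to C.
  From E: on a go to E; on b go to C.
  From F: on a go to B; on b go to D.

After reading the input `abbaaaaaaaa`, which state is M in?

A --a--> E
E --b--> C
C --b--> D
D --a--> E
E --a--> E
E --a--> E
E --a--> E
E --a--> E
E --a--> E
E --a--> E
E --a--> E

E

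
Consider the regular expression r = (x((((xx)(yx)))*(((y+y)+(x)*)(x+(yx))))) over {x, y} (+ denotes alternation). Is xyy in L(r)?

No split of xyy into u·v has x matching u and ((((xx)(yx)))*(((y+y)+(x)*)(x+(yx)))) matching v.

no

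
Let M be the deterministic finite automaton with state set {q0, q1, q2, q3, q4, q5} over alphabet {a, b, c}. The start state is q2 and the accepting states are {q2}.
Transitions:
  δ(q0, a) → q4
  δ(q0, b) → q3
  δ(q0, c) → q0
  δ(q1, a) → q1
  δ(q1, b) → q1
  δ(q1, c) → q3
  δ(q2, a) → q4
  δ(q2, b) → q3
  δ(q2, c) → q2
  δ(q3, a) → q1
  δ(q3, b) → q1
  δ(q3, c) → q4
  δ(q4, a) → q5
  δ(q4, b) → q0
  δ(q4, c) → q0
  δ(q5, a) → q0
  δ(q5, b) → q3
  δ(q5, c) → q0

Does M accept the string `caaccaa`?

q2 --c--> q2
q2 --a--> q4
q4 --a--> q5
q5 --c--> q0
q0 --c--> q0
q0 --a--> q4
q4 --a--> q5
End in state q5, which is not an accepting state.

rejected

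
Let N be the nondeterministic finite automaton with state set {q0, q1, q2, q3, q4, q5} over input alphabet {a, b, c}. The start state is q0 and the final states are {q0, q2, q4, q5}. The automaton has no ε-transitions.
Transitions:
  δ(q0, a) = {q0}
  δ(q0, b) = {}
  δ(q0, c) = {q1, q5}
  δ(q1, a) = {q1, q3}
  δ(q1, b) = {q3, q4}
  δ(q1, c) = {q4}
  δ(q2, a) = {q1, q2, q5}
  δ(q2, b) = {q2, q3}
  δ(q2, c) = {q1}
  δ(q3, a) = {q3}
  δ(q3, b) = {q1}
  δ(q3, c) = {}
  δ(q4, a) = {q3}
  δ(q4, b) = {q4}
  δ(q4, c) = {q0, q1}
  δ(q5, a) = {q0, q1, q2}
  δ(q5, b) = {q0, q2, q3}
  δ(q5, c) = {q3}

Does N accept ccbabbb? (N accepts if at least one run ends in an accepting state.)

accepted

Start: {q0}
read c: {q1, q5}
read c: {q3, q4}
read b: {q1, q4}
read a: {q1, q3}
read b: {q1, q3, q4}
read b: {q1, q3, q4}
read b: {q1, q3, q4}
Reachable ∩ accepting = {q4} — nonempty.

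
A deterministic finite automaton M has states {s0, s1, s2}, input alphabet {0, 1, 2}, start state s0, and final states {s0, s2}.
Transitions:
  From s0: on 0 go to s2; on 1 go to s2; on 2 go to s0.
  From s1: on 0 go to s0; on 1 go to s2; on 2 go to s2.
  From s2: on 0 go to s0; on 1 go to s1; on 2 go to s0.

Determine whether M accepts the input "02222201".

rejected

s0 --0--> s2
s2 --2--> s0
s0 --2--> s0
s0 --2--> s0
s0 --2--> s0
s0 --2--> s0
s0 --0--> s2
s2 --1--> s1
End in state s1, which is not an accepting state.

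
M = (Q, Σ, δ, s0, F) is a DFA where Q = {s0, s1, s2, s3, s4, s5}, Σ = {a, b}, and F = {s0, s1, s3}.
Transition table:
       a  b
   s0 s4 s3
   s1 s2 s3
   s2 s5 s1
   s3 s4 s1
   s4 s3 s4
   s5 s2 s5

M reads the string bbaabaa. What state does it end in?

s5

s0 --b--> s3
s3 --b--> s1
s1 --a--> s2
s2 --a--> s5
s5 --b--> s5
s5 --a--> s2
s2 --a--> s5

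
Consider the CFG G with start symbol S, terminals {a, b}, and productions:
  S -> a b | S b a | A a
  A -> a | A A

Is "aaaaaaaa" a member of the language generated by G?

S ⇒ Aa ⇒ AAa ⇒ AAAa ⇒ AAAAa ⇒ aAAAa ⇒ aaAAa ⇒ aaaAa ⇒ aaaAAa ⇒ aaaAAAa ⇒ aaaAAAAa ⇒ aaaaAAAa ⇒ aaaaaAAa ⇒ aaaaaaAa ⇒ aaaaaaaa

yes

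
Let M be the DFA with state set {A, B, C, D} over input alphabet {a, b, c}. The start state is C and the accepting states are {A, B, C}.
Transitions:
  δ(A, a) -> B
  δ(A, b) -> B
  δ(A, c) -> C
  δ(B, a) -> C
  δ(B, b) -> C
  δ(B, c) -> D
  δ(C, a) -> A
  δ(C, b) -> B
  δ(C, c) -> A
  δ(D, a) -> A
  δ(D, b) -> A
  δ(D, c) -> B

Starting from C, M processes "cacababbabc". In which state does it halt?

C --c--> A
A --a--> B
B --c--> D
D --a--> A
A --b--> B
B --a--> C
C --b--> B
B --b--> C
C --a--> A
A --b--> B
B --c--> D

D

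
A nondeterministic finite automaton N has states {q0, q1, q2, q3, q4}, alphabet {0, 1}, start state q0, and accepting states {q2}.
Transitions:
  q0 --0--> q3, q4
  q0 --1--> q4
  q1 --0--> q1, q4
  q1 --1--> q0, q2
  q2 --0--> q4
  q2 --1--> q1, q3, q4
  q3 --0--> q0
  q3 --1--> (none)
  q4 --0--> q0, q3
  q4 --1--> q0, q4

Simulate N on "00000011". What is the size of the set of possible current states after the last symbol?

Start: {q0}
read 0: {q3, q4}
read 0: {q0, q3}
read 0: {q0, q3, q4}
read 0: {q0, q3, q4}
read 0: {q0, q3, q4}
read 0: {q0, q3, q4}
read 1: {q0, q4}
read 1: {q0, q4}
Final reachable set {q0, q4} has 2 states.

2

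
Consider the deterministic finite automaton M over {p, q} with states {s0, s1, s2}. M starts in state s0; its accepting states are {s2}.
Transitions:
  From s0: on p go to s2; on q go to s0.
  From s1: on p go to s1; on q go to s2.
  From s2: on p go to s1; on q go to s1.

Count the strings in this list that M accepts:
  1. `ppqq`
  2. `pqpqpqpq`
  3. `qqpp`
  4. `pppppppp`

1

`ppqq`: rejected
`pqpqpqpq`: accepted
`qqpp`: rejected
`pppppppp`: rejected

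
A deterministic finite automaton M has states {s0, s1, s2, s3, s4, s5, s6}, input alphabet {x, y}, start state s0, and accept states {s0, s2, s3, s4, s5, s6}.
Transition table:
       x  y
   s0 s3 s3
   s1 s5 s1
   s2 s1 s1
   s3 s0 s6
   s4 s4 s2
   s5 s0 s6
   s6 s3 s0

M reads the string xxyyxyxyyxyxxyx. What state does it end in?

s0 --x--> s3
s3 --x--> s0
s0 --y--> s3
s3 --y--> s6
s6 --x--> s3
s3 --y--> s6
s6 --x--> s3
s3 --y--> s6
s6 --y--> s0
s0 --x--> s3
s3 --y--> s6
s6 --x--> s3
s3 --x--> s0
s0 --y--> s3
s3 --x--> s0

s0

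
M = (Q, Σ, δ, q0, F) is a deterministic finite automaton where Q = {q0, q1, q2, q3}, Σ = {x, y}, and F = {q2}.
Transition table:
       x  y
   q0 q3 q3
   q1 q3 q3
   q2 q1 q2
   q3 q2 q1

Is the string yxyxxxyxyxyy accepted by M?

accepted

q0 --y--> q3
q3 --x--> q2
q2 --y--> q2
q2 --x--> q1
q1 --x--> q3
q3 --x--> q2
q2 --y--> q2
q2 --x--> q1
q1 --y--> q3
q3 --x--> q2
q2 --y--> q2
q2 --y--> q2
End in state q2, which is an accepting state.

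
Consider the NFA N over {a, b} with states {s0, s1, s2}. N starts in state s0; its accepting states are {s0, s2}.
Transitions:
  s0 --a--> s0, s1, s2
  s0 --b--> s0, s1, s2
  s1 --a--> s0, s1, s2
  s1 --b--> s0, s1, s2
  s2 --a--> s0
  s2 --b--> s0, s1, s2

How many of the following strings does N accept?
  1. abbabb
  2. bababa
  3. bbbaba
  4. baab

abbabb: accepted
bababa: accepted
bbbaba: accepted
baab: accepted

4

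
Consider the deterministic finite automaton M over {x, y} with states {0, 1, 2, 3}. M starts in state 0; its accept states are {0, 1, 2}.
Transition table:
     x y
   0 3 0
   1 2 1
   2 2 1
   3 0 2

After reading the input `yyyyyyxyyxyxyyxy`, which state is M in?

1

0 --y--> 0
0 --y--> 0
0 --y--> 0
0 --y--> 0
0 --y--> 0
0 --y--> 0
0 --x--> 3
3 --y--> 2
2 --y--> 1
1 --x--> 2
2 --y--> 1
1 --x--> 2
2 --y--> 1
1 --y--> 1
1 --x--> 2
2 --y--> 1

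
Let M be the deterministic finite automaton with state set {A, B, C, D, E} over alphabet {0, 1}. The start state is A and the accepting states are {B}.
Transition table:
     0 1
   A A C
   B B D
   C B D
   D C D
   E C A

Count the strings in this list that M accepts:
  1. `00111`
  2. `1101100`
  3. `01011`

1

`00111`: rejected
`1101100`: accepted
`01011`: rejected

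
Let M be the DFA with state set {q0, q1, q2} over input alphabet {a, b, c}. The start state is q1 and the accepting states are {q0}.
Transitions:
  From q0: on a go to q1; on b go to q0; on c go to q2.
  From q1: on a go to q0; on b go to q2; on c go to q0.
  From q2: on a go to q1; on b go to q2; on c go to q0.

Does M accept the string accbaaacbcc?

q1 --a--> q0
q0 --c--> q2
q2 --c--> q0
q0 --b--> q0
q0 --a--> q1
q1 --a--> q0
q0 --a--> q1
q1 --c--> q0
q0 --b--> q0
q0 --c--> q2
q2 --c--> q0
End in state q0, which is an accepting state.

accepted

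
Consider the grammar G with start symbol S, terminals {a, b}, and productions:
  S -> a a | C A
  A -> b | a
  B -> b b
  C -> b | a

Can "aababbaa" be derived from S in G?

no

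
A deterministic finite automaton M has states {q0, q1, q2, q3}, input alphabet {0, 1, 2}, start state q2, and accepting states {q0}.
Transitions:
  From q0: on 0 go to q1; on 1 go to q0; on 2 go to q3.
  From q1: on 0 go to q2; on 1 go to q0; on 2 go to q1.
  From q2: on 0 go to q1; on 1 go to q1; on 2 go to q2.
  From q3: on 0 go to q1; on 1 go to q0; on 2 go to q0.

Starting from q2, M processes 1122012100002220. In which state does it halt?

q1

q2 --1--> q1
q1 --1--> q0
q0 --2--> q3
q3 --2--> q0
q0 --0--> q1
q1 --1--> q0
q0 --2--> q3
q3 --1--> q0
q0 --0--> q1
q1 --0--> q2
q2 --0--> q1
q1 --0--> q2
q2 --2--> q2
q2 --2--> q2
q2 --2--> q2
q2 --0--> q1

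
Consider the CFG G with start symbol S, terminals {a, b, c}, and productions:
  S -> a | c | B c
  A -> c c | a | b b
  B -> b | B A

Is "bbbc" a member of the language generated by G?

S ⇒ Bc ⇒ BAc ⇒ bAc ⇒ bbbc

yes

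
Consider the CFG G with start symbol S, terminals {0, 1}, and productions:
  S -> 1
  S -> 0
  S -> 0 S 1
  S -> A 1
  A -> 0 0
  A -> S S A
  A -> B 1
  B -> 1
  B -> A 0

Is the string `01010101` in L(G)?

no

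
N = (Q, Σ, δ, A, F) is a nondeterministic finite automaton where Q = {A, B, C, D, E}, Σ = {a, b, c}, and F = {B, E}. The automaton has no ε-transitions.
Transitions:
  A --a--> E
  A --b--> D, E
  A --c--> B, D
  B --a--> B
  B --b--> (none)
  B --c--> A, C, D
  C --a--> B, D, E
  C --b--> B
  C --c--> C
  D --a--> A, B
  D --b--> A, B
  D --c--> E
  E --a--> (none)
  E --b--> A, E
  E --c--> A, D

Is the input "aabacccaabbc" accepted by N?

Start: {A}
read a: {E}
read a: {}
The reachable set is empty and stays empty for the remaining 10 symbols.
Reachable ∩ accepting = {} — empty.

rejected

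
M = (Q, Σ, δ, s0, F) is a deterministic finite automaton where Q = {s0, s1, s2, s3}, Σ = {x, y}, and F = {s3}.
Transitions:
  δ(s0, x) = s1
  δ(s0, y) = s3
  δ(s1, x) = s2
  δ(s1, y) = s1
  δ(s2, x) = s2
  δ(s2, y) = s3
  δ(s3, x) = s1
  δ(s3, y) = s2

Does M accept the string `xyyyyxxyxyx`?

s0 --x--> s1
s1 --y--> s1
s1 --y--> s1
s1 --y--> s1
s1 --y--> s1
s1 --x--> s2
s2 --x--> s2
s2 --y--> s3
s3 --x--> s1
s1 --y--> s1
s1 --x--> s2
End in state s2, which is not an accepting state.

rejected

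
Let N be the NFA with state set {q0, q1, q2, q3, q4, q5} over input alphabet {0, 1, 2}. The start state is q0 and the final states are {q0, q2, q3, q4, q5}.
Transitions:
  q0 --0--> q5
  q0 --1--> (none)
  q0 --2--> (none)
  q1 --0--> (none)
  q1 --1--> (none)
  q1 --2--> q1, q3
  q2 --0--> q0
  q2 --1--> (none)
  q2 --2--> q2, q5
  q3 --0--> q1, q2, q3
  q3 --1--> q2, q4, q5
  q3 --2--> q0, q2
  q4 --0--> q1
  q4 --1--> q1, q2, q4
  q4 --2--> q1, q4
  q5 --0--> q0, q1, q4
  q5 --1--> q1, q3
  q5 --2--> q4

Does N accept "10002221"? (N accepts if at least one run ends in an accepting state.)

Start: {q0}
read 1: {}
The reachable set is empty and stays empty for the remaining 7 symbols.
Reachable ∩ accepting = {} — empty.

rejected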